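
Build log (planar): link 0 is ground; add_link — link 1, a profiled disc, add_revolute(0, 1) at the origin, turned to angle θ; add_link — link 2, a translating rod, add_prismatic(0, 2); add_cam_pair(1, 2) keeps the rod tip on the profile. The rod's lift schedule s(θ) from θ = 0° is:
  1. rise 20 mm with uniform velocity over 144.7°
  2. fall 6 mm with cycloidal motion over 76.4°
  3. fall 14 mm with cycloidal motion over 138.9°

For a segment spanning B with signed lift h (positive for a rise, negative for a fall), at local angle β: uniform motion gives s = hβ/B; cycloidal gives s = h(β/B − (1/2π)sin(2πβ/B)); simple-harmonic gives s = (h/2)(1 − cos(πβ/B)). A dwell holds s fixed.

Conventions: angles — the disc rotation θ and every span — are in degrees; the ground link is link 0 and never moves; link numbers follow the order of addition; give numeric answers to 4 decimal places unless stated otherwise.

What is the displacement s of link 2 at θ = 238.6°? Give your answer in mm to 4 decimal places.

seg 1 [0°–144.7°] uniform, h=20: full span → s += 20 → s = 20.0000
seg 2 [144.7°–221.1°] cycloidal, h=-6: full span → s += -6 → s = 14.0000
seg 3 [221.1°–360°] cycloidal, h=-14: θ=238.6° here. β=17.5, B=138.9. -14·(0.1260 − sin(2π·0.1260)/(2π)) = -0.1785 → s = 13.8215

13.8215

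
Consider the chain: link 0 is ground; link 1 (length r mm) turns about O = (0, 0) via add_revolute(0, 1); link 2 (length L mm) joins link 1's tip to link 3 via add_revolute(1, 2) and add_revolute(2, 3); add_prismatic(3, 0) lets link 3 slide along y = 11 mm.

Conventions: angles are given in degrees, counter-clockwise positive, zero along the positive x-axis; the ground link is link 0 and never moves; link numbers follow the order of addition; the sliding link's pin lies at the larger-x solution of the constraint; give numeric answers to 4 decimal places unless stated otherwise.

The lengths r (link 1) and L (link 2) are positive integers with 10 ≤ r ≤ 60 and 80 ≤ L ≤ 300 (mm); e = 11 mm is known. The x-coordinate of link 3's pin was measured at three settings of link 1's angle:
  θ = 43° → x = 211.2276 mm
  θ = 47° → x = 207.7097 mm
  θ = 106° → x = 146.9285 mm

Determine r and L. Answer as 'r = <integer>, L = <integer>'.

constraint per measurement: (x − r cos θ)² + (r sin θ − e)² = L²
subtracting the θ₁ and θ₂ equations cancels the r² and L² terms:
r = (x₁² − x₂²) / (2[(x₁cos θ₁ + e sin θ₁) − (x₂cos θ₂ + e sin θ₂)]) = 60.0000 → r = 60
L² = (x₁ − r cos θ₁)² + (r sin θ₁ − e)² = 28900.0107 → L = 170.0000 → L = 170
check at θ₃=106°: x = 146.9285 (printed 146.9285) ✓

r = 60, L = 170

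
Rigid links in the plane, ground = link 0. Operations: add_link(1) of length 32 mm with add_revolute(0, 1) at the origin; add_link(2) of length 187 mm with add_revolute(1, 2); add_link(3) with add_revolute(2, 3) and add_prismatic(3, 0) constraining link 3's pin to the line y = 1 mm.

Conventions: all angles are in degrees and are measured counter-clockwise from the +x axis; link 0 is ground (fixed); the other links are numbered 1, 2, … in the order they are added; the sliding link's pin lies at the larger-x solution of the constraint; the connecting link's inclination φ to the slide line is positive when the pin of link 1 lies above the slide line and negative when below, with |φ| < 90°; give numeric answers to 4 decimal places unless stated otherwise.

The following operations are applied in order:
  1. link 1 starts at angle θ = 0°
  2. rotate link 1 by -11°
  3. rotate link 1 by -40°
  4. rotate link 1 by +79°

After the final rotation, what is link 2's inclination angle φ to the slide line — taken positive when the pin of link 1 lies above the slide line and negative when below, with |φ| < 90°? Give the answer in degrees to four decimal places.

geometry: r = 32 mm, L = 187 mm, e = 1 mm; θ starts at 0°
rotate link 1 by -11°: θ ← 0° -11° = -11°
rotate link 1 by -40°: θ ← -11° -40° = -51°
rotate link 1 by +79°: θ ← -51° +79° = 28°
h = r sin θ − e = 15.023090 − 1 = 14.023090
sin φ = h / L = 14.023090 / 187 = 0.07498979
φ = arcsin(0.07498979) = 4.300635°

4.3006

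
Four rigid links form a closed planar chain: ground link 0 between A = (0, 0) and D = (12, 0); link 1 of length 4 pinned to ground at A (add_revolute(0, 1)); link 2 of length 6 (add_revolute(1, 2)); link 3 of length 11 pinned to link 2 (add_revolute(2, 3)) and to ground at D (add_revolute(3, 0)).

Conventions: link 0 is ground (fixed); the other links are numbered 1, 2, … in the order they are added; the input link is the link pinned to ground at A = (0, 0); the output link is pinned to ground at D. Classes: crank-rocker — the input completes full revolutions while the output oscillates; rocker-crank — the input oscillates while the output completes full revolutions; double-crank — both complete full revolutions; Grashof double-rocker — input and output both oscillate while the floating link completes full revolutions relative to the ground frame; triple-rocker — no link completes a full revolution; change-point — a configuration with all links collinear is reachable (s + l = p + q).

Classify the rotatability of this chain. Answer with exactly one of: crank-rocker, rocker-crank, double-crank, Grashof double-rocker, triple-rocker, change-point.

lengths: ground=12, input=4, coupler=6, output=11
sorted: s=4 (shortest), l=12 (longest), p+q=17
s + l = 16 vs p + q = 17
s + l < p + q (Grashof) with shortest = input link → crank-rocker

crank-rocker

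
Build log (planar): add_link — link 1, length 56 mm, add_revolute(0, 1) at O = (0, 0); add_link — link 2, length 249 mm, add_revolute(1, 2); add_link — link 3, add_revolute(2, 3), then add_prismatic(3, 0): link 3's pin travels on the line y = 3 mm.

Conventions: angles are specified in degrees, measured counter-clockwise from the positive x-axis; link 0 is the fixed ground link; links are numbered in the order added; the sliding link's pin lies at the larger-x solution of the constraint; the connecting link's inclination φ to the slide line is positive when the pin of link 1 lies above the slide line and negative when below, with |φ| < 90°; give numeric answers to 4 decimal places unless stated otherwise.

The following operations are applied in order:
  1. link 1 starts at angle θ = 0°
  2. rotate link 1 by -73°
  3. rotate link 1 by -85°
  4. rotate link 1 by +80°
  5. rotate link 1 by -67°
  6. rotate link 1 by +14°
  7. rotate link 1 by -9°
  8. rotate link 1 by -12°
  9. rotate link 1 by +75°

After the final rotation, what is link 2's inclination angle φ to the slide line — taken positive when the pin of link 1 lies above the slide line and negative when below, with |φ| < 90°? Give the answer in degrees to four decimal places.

geometry: r = 56 mm, L = 249 mm, e = 3 mm; θ starts at 0°
rotate link 1 by -73°: θ ← 0° -73° = -73°
rotate link 1 by -85°: θ ← -73° -85° = -158°
rotate link 1 by +80°: θ ← -158° +80° = -78°
rotate link 1 by -67°: θ ← -78° -67° = -145°
rotate link 1 by +14°: θ ← -145° +14° = -131°
rotate link 1 by -9°: θ ← -131° -9° = -140°
rotate link 1 by -12°: θ ← -140° -12° = -152°
rotate link 1 by +75°: θ ← -152° +75° = -77°
h = r sin θ − e = -54.564724 − 3 = -57.564724
sin φ = h / L = -57.564724 / 249 = -0.23118363
φ = arcsin(-0.23118363) = -13.366767°

-13.3668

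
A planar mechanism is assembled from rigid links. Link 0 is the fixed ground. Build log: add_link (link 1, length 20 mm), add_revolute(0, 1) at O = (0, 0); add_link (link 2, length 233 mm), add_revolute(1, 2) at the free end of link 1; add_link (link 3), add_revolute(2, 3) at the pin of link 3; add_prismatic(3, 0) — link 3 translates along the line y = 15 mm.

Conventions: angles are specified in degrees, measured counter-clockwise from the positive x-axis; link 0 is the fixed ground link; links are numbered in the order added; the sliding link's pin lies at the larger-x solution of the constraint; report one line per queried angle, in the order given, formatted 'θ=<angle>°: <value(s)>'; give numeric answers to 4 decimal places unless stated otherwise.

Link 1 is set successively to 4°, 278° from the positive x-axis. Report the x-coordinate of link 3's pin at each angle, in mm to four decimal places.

geometry: r = 20 mm, L = 233 mm, e = 15 mm
θ=4°: crank pin P = (r cos θ, r sin θ) = (19.951281, 1.395129)
θ=4°: h = r sin θ − e = 1.395129 − 15 = -13.604871
θ=4°: x = r cos θ + √(L² − h²) = 19.951281 + 232.602467 = 252.553748
θ=278°: crank pin P = (r cos θ, r sin θ) = (2.783462, -19.805361)
θ=278°: h = r sin θ − e = -19.805361 − 15 = -34.805361
θ=278°: x = r cos θ + √(L² − h²) = 2.783462 + 230.385735 = 233.169197

θ=4°: 252.5537
θ=278°: 233.1692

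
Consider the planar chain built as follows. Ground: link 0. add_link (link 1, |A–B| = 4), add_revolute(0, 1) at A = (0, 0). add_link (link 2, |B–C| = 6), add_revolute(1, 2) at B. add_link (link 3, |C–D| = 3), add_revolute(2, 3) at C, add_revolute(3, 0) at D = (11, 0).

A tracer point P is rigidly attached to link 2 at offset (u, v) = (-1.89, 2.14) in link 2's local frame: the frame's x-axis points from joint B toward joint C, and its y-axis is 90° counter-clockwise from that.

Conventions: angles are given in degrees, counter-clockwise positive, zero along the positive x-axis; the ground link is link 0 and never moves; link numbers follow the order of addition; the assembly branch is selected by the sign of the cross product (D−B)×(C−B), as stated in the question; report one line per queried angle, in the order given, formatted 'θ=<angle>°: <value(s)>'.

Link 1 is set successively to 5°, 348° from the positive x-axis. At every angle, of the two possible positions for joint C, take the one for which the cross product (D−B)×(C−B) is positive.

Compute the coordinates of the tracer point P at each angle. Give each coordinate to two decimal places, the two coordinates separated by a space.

A=(0,0), D=(11.00,0)
θ=5°: B = A + 4.00·(cos5°, sin5°) = (3.9848, 0.3486)
θ=5°: |BD| = 7.0239
θ=5°: circle(B,6.00) ∩ circle(D,3.00): a=5.4340, h=2.5440
θ=5°:   candidates: C₊=(9.5383,2.6198) cross=17.869; C₋=(9.2858,-2.4620) cross=-17.869
θ=5°:   branch + wants cross > 0 → take C=(9.5383,2.6198) (cross=17.869)
θ=5°: ex = (C−B)/|BC| = (0.9256,0.3785); ey = (-0.3785,0.9256)
θ=5°: P = B + -1.89·ex + 2.14·ey = (1.4254,1.6140)
θ=348°: B = A + 4.00·(cos348°, sin348°) = (3.9126, -0.8316)
θ=348°: |BD| = 7.1360
θ=348°: circle(B,6.00) ∩ circle(D,3.00): a=5.4598, h=2.4880
θ=348°:   candidates: C₊=(9.0453,2.2757) cross=17.755; C₋=(9.6252,-2.6664) cross=-17.755
θ=348°:   branch + wants cross > 0 → take C=(9.0453,2.2757) (cross=17.755)
θ=348°: ex = (C−B)/|BC| = (0.8554,0.5179); ey = (-0.5179,0.8554)
θ=348°: P = B + -1.89·ex + 2.14·ey = (1.1875,0.0202)

θ=5°: 1.43 1.61
θ=348°: 1.19 0.02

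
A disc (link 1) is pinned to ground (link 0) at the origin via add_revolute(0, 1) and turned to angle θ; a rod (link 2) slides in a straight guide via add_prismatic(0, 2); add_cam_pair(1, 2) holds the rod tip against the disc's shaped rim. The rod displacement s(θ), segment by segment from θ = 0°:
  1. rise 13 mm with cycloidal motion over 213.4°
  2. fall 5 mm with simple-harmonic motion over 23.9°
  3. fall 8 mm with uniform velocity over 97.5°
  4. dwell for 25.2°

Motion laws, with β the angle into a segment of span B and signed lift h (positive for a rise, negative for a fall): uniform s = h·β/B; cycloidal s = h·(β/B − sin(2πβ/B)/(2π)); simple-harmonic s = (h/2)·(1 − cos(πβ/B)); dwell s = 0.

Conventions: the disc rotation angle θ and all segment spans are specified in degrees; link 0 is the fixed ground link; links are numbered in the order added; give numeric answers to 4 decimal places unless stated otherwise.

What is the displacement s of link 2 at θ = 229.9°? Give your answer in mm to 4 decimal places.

segment 1 (0° to 213.4°, cycloidal, h = 13) is passed completely: s = 0.0000 + (13) = 13.0000
θ = 229.9° falls in segment 2 (213.4° to 237.3°, simple-harmonic, h = -5): β = 229.9 − 213.4 = 16.5°, B = 23.9°; Δs = -5/2·(1 − cos(π·0.6904)) = -3.9077; s = 13.0000 − 3.9077 = 9.0923

9.0923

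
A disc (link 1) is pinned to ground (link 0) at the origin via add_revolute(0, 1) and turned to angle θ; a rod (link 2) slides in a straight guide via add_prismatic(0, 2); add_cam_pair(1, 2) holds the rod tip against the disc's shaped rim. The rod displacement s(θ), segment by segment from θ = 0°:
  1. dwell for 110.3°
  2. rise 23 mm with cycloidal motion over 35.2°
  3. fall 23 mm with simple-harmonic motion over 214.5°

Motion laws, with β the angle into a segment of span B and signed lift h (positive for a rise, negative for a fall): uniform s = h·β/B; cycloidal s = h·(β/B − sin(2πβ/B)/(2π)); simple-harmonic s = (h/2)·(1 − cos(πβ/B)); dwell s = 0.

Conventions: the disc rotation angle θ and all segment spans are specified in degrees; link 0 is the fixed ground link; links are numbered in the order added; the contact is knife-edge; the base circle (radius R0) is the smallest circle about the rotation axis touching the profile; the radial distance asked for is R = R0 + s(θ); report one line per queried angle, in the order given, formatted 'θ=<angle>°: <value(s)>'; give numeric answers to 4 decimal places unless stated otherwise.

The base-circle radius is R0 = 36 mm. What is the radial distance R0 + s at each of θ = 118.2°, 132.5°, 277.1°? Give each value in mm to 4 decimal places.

segment 1 (0° to 110.3°, dwell): s unchanged at 0.0000
θ = 118.2° falls in segment 2 (110.3° to 145.5°, cycloidal, h = 23): β = 118.2 − 110.3 = 7.9°, B = 35.2°; Δs = 23·(0.2244 − sin(2π·0.2244)/(2π)) = 1.5485; s = 0.0000 + 1.5485 = 1.5485
θ = 132.5° falls in segment 2 (110.3° to 145.5°, cycloidal, h = 23): β = 132.5 − 110.3 = 22.2°, B = 35.2°; Δs = 23·(0.6307 − sin(2π·0.6307)/(2π)) = 17.1848; s = 0.0000 + 17.1848 = 17.1848
segment 2 (110.3° to 145.5°, cycloidal, h = 23) is passed completely: s = 0.0000 + (23) = 23.0000
θ = 277.1° falls in segment 3 (145.5° to 360°, simple-harmonic, h = -23): β = 277.1 − 145.5 = 131.6°, B = 214.5°; Δs = -23/2·(1 − cos(π·0.6135)) = -15.5149; s = 23.0000 − 15.5149 = 7.4851
θ=118.2°: R = R0 + s = 36 + 1.5485 = 37.5485
θ=132.5°: R = R0 + s = 36 + 17.1848 = 53.1848
θ=277.1°: R = R0 + s = 36 + 7.4851 = 43.4851

θ=118.2°: 37.5485
θ=132.5°: 53.1848
θ=277.1°: 43.4851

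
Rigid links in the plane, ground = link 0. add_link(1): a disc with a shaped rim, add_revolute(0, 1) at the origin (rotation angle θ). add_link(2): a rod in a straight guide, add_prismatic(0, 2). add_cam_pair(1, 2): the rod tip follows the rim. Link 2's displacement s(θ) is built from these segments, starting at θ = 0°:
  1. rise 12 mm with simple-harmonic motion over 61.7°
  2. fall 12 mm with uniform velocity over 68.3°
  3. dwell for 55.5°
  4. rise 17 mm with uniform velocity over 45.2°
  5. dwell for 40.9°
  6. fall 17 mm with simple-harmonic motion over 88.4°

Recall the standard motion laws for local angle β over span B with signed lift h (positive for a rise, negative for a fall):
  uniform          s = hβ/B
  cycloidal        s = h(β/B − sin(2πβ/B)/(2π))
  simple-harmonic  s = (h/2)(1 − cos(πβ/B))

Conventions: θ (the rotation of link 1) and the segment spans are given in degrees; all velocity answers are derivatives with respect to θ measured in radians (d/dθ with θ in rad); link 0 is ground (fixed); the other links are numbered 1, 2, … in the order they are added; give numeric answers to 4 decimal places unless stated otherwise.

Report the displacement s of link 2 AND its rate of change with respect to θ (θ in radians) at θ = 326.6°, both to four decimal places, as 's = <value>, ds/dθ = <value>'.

segment 1 (0° to 61.7°, simple-harmonic, h = 12) is passed completely: s = 0.0000 + (12) = 12.0000
segment 2 (61.7° to 130°, uniform, h = -12) is passed completely: s = 12.0000 + (-12) = 0.0000
segment 3 (130° to 185.5°, dwell): s unchanged at 0.0000
segment 4 (185.5° to 230.7°, uniform, h = 17) is passed completely: s = 0.0000 + (17) = 17.0000
segment 5 (230.7° to 271.6°, dwell): s unchanged at 17.0000
θ = 326.6° falls in segment 6 (271.6° to 360°, simple-harmonic, h = -17): β = 326.6 − 271.6 = 55°, B = 88.4°; Δs = -17/2·(1 − cos(π·0.6222)) = -11.6829; s = 17.0000 − 11.6829 = 5.3171
velocity in seg [271.6°–360°] (simple-harmonic), θ in radians: β = 55° = 0.9599 rad, B = 88.4° = 1.5429 rad; ds/dθ = (πh/(2B)) sin(πβ/B) = (π·(-17)/(2·1.5429)) sin(π·0.6222) = -16.048437 mm/rad

s = 5.3171, ds/dθ = -16.0484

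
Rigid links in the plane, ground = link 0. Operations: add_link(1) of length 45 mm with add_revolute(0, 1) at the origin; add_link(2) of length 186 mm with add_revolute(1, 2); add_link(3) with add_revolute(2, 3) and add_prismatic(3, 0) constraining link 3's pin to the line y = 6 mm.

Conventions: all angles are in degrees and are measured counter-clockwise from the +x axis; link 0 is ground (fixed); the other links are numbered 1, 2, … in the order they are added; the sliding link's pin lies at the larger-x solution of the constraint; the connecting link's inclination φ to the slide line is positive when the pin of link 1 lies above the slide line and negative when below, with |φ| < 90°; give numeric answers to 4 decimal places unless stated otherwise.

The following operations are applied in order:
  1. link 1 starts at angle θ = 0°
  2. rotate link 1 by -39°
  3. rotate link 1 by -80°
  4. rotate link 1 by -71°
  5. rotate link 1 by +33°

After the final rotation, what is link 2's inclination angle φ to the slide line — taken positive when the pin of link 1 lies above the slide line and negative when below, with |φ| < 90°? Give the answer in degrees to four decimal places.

geometry: r = 45 mm, L = 186 mm, e = 6 mm; θ starts at 0°
rotate link 1 by -39°: θ ← 0° -39° = -39°
rotate link 1 by -80°: θ ← -39° -80° = -119°
rotate link 1 by -71°: θ ← -119° -71° = -190°
rotate link 1 by +33°: θ ← -190° +33° = -157°
h = r sin θ − e = -17.582901 − 6 = -23.582901
sin φ = h / L = -23.582901 / 186 = -0.12678979
φ = arcsin(-0.12678979) = -7.284126°

-7.2841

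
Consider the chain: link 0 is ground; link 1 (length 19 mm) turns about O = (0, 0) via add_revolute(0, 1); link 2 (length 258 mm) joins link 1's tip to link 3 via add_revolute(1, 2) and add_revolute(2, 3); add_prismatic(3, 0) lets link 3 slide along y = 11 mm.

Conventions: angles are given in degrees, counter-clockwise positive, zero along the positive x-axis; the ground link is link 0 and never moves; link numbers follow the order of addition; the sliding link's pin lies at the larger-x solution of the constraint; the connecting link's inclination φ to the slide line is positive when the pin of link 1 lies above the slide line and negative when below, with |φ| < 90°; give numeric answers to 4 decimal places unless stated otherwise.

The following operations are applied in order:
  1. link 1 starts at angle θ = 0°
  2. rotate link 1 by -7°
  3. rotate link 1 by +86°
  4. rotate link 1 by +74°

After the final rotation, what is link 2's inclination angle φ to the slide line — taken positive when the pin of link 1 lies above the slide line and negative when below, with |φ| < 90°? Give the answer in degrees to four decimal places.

geometry: r = 19 mm, L = 258 mm, e = 11 mm; θ starts at 0°
rotate link 1 by -7°: θ ← 0° -7° = -7°
rotate link 1 by +86°: θ ← -7° +86° = 79°
rotate link 1 by +74°: θ ← 79° +74° = 153°
h = r sin θ − e = 8.625819 − 11 = -2.374181
sin φ = h / L = -2.374181 / 258 = -0.00920225
φ = arcsin(-0.00920225) = -0.527258°

-0.5273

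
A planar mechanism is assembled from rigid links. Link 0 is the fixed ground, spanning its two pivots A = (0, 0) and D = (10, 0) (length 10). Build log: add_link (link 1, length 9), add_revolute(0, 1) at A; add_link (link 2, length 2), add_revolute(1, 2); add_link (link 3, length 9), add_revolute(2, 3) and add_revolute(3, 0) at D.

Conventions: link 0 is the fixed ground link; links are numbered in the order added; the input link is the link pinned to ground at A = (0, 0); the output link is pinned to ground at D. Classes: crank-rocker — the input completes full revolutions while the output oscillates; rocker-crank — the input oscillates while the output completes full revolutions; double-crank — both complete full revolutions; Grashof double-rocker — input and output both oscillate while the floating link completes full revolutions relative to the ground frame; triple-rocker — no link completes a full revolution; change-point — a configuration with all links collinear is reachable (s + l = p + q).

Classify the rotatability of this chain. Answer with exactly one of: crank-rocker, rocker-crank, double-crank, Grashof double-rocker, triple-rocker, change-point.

lengths: ground=10, input=9, coupler=2, output=9
sorted: s=2 (shortest), l=10 (longest), p+q=18
s + l = 12 vs p + q = 18
s + l < p + q (Grashof) with shortest = coupler link → Grashof double-rocker

Grashof double-rocker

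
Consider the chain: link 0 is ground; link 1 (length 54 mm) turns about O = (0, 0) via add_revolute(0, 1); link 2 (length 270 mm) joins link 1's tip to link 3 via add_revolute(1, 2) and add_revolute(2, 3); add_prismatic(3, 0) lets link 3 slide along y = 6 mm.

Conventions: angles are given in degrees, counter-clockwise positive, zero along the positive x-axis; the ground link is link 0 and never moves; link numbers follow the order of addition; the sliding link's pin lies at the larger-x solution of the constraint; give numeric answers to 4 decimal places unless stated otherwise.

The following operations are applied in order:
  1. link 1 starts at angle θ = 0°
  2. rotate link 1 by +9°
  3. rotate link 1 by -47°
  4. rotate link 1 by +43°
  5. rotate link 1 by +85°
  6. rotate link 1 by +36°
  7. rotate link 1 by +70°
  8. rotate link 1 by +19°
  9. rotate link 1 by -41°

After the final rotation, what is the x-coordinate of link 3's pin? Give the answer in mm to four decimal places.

geometry: r = 54 mm, L = 270 mm, e = 6 mm; θ starts at 0°
rotate link 1 by +9°: θ ← 0° +9° = 9°
rotate link 1 by -47°: θ ← 9° -47° = -38°
rotate link 1 by +43°: θ ← -38° +43° = 5°
rotate link 1 by +85°: θ ← 5° +85° = 90°
rotate link 1 by +36°: θ ← 90° +36° = 126°
rotate link 1 by +70°: θ ← 126° +70° = 196°
rotate link 1 by +19°: θ ← 196° +19° = 215°
rotate link 1 by -41°: θ ← 215° -41° = 174°
crank pin P = (r cos θ, r sin θ) = (-53.704182, 5.644537)
h = r sin θ − e = 5.644537 − 6 = -0.355463
x = r cos θ + √(L² − h²) = -53.704182 + 269.999766 = 216.295584

216.2956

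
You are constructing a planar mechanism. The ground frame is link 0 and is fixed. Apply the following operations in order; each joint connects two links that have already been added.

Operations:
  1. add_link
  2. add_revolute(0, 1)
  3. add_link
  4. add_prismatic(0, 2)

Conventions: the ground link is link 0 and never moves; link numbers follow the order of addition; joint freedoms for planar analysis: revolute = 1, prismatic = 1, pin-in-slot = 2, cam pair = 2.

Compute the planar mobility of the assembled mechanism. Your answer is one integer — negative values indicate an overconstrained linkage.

link 0 = ground. State L|J1|J2 = 1|0|0
+link1  2|0|0
R(0,1) f=1→J1  2|1|0
+link2  3|1|0
P(0,2) f=1→J1  3|2|0
M = 3(3−1)−2·2−0 = 6−4−0 = 2

M = 2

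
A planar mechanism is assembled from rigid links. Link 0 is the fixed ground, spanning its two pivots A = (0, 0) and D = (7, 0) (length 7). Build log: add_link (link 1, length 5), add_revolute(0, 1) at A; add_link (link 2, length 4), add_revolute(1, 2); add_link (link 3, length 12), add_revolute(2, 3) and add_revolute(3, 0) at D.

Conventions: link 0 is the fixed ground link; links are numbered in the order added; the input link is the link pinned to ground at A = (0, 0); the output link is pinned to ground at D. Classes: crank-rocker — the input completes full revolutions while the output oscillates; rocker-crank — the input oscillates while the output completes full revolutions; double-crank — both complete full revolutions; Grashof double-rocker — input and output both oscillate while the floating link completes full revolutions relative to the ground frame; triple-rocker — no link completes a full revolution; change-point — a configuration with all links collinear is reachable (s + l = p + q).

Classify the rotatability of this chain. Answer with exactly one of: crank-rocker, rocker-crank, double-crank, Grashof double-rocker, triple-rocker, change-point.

lengths: ground=7, input=5, coupler=4, output=12
sorted: s=4 (shortest), l=12 (longest), p+q=12
s + l = 16 vs p + q = 12
s + l > p + q → non-Grashof → no link fully rotates → triple-rocker

triple-rocker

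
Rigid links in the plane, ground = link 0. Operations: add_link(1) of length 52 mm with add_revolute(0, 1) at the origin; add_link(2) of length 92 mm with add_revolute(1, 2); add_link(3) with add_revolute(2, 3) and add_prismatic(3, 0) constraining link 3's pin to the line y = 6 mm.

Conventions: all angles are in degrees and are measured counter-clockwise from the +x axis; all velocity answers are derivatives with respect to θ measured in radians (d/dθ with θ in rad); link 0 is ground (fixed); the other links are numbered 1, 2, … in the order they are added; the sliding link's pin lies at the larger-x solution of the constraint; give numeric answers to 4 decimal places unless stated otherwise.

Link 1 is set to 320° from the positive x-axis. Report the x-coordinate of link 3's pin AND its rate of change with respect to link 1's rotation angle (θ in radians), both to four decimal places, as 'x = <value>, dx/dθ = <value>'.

geometry: r = 52 mm, L = 92 mm, e = 6 mm
crank pin P = (r cos θ, r sin θ) = (39.834311, -33.424956)
h = r sin θ − e = -33.424956 − 6 = -39.424956
x = r cos θ + √(L² − h²) = 39.834311 + 83.124442 = 122.958753
dx/dθ = −r sin θ − h·r cos θ/√(L² − h²) (θ in radians; h = -39.424956) = 52.317906

x = 122.9588, dx/dθ = 52.3179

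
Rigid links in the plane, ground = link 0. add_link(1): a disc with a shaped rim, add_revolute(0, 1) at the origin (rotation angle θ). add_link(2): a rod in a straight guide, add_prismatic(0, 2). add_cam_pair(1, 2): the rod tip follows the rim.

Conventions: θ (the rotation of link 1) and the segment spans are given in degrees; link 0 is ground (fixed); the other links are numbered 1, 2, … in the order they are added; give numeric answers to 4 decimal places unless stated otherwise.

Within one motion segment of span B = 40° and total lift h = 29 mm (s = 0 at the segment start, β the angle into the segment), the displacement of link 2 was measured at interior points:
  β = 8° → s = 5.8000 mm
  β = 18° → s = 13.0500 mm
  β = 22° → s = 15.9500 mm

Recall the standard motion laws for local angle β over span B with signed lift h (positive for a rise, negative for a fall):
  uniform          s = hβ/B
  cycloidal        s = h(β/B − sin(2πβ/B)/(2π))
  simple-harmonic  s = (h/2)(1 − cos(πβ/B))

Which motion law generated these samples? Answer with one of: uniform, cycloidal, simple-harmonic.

candidates at β/B = r: uniform s = h·r (linear in β); cycloidal s = h·(r − sin(2πr)/(2π)); simple-harmonic s = (h/2)(1 − cos(πr))
β=8°: printed 5.8000 | uniform 5.8000, cycloidal 1.4104, simple-harmonic 2.7693
β=18°: printed 13.0500 | uniform 13.0500, cycloidal 11.6237, simple-harmonic 12.2317
β=22°: printed 15.9500 | uniform 15.9500, cycloidal 17.3763, simple-harmonic 16.7683
only one law matches every sample → uniform

uniform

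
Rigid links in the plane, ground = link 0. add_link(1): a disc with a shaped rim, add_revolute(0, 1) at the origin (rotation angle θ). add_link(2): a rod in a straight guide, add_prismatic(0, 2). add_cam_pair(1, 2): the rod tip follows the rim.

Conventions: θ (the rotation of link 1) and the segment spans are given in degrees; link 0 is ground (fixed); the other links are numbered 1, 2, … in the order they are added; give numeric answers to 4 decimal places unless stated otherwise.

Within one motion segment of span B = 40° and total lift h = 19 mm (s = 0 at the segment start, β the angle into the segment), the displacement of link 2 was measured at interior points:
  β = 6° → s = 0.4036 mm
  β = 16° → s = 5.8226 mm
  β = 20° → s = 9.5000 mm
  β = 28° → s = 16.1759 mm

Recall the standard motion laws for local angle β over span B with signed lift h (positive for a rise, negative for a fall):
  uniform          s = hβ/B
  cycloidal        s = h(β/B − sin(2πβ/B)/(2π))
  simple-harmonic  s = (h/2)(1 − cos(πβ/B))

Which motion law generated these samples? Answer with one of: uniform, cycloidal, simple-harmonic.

candidates at β/B = r: uniform s = h·r (linear in β); cycloidal s = h·(r − sin(2πr)/(2π)); simple-harmonic s = (h/2)(1 − cos(πr))
β=6°: printed 0.4036 | uniform 2.8500, cycloidal 0.4036, simple-harmonic 1.0354
β=16°: printed 5.8226 | uniform 7.6000, cycloidal 5.8226, simple-harmonic 6.5643
β=20°: printed 9.5000 | uniform 9.5000, cycloidal 9.5000, simple-harmonic 9.5000
β=28°: printed 16.1759 | uniform 13.3000, cycloidal 16.1759, simple-harmonic 15.0840
only one law matches every sample → cycloidal

cycloidal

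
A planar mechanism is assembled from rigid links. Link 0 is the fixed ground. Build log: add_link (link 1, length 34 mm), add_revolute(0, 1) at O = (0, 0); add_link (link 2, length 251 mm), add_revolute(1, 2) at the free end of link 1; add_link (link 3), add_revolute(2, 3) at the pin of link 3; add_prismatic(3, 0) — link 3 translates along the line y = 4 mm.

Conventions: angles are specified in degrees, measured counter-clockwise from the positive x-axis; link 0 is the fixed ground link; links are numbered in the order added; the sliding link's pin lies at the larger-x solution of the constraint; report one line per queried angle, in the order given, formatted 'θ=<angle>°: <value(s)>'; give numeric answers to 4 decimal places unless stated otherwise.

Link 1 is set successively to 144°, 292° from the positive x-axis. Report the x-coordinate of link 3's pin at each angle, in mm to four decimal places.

geometry: r = 34 mm, L = 251 mm, e = 4 mm
θ=144°: crank pin P = (r cos θ, r sin θ) = (-27.506578, 19.984699)
θ=144°: h = r sin θ − e = 19.984699 − 4 = 15.984699
θ=144°: x = r cos θ + √(L² − h²) = -27.506578 + 250.490498 = 222.983920
θ=292°: crank pin P = (r cos θ, r sin θ) = (12.736624, -31.524251)
θ=292°: h = r sin θ − e = -31.524251 − 4 = -35.524251
θ=292°: x = r cos θ + √(L² − h²) = 12.736624 + 248.473394 = 261.210018

θ=144°: 222.9839
θ=292°: 261.2100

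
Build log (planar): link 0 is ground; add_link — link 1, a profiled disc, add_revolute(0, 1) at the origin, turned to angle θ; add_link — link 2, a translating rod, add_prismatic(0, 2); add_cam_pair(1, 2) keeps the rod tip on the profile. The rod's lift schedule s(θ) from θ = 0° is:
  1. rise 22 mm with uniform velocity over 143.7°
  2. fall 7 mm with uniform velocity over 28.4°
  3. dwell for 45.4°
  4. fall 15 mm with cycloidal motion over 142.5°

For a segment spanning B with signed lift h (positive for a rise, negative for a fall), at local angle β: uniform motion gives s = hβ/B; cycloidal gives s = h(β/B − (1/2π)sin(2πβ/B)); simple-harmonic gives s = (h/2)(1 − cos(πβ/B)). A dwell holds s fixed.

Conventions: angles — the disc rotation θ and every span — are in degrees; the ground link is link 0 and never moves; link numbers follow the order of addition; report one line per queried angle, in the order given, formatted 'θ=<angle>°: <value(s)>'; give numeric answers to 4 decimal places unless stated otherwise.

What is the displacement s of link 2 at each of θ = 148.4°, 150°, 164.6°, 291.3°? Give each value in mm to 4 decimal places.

seg 1 [0°–143.7°] uniform, h=22: full span → s += 22 → s = 22.0000
seg 2 [143.7°–172.1°] uniform, h=-7: θ=148.4° here. β=4.7, B=28.4. -7·4.7/28.4 = -1.1585 → s = 20.8415
seg 2 [143.7°–172.1°] uniform, h=-7: θ=150° here. β=6.3, B=28.4. -7·6.3/28.4 = -1.5528 → s = 20.4472
seg 2 [143.7°–172.1°] uniform, h=-7: θ=164.6° here. β=20.9, B=28.4. -7·20.9/28.4 = -5.1514 → s = 16.8486
seg 2 [143.7°–172.1°] uniform, h=-7: full span → s += -7 → s = 15.0000
seg 3 [172.1°–217.5°] dwell: s stays 15.0000
seg 4 [217.5°–360°] cycloidal, h=-15: θ=291.3° here. β=73.8, B=142.5. -15·(0.5179 − sin(2π·0.5179)/(2π)) = -8.0363 → s = 6.9637

θ=148.4°: 20.8415
θ=150°: 20.4472
θ=164.6°: 16.8486
θ=291.3°: 6.9637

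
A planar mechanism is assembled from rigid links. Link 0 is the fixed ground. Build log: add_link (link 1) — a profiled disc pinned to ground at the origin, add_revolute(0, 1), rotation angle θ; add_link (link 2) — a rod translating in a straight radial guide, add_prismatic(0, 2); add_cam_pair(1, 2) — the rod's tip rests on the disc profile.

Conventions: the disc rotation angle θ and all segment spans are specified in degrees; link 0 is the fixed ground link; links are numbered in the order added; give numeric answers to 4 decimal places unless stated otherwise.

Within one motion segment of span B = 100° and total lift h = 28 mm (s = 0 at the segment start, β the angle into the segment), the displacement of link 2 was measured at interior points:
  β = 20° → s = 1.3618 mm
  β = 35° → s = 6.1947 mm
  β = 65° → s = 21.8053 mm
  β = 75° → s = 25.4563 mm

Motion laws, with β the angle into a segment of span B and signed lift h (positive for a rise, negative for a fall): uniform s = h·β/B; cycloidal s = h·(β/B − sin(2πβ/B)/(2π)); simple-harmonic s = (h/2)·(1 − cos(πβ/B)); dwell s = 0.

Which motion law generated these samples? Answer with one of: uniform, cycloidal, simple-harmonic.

candidates at β/B = r: uniform s = h·r (linear in β); cycloidal s = h·(r − sin(2πr)/(2π)); simple-harmonic s = (h/2)(1 − cos(πr))
β=20°: printed 1.3618 | uniform 5.6000, cycloidal 1.3618, simple-harmonic 2.6738
β=35°: printed 6.1947 | uniform 9.8000, cycloidal 6.1947, simple-harmonic 7.6441
β=65°: printed 21.8053 | uniform 18.2000, cycloidal 21.8053, simple-harmonic 20.3559
β=75°: printed 25.4563 | uniform 21.0000, cycloidal 25.4563, simple-harmonic 23.8995
only one law matches every sample → cycloidal

cycloidal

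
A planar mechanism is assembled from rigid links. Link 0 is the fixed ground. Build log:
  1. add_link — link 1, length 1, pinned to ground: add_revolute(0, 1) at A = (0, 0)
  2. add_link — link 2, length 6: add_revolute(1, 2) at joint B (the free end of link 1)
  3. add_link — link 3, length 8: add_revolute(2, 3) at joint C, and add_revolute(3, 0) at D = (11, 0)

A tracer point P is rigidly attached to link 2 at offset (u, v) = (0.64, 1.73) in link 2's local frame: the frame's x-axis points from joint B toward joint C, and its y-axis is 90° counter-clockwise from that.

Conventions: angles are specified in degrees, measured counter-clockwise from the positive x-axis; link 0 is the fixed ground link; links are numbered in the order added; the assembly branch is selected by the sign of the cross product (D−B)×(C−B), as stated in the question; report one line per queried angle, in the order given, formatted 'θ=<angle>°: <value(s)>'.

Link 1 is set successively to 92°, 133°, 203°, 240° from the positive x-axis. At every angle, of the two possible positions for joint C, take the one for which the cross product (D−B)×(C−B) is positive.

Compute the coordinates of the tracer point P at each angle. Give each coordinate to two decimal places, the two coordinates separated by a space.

A=(0,0), D=(11.00,0)
θ=92°: B = A + 1.00·(cos92°, sin92°) = (-0.0349, 0.9994)
θ=92°: |BD| = 11.0801
θ=92°: circle(B,6.00) ∩ circle(D,8.00): a=4.2765, h=4.2085
θ=92°:   candidates: C₊=(4.6038,4.8050) cross=46.631; C₋=(3.8446,-3.5777) cross=-46.631
θ=92°:   branch + wants cross > 0 → take C=(4.6038,4.8050) (cross=46.631)
θ=92°: ex = (C−B)/|BC| = (0.7731,0.6343); ey = (-0.6343,0.7731)
θ=92°: P = B + 0.64·ex + 1.73·ey = (-0.6374,2.7428)
θ=133°: B = A + 1.00·(cos133°, sin133°) = (-0.6820, 0.7314)
θ=133°: |BD| = 11.7049
θ=133°: circle(B,6.00) ∩ circle(D,8.00): a=4.6564, h=3.7840
θ=133°:   candidates: C₊=(4.2017,4.2170) cross=44.291; C₋=(3.7288,-3.3362) cross=-44.291
θ=133°:   branch + wants cross > 0 → take C=(4.2017,4.2170) (cross=44.291)
θ=133°: ex = (C−B)/|BC| = (0.8139,0.5809); ey = (-0.5809,0.8139)
θ=133°: P = B + 0.64·ex + 1.73·ey = (-1.1661,2.5113)
θ=203°: B = A + 1.00·(cos203°, sin203°) = (-0.9205, -0.3907)
θ=203°: |BD| = 11.9269
θ=203°: circle(B,6.00) ∩ circle(D,8.00): a=4.7896, h=3.6138
θ=203°:   candidates: C₊=(3.7482,3.3780) cross=43.101; C₋=(3.9850,-3.8457) cross=-43.101
θ=203°:   branch + wants cross > 0 → take C=(3.7482,3.3780) (cross=43.101)
θ=203°: ex = (C−B)/|BC| = (0.7781,0.6281); ey = (-0.6281,0.7781)
θ=203°: P = B + 0.64·ex + 1.73·ey = (-1.5092,1.3574)
θ=240°: B = A + 1.00·(cos240°, sin240°) = (-0.5000, -0.8660)
θ=240°: |BD| = 11.5326
θ=240°: circle(B,6.00) ∩ circle(D,8.00): a=4.5523, h=3.9085
θ=240°:   candidates: C₊=(3.7460,3.3733) cross=45.075; C₋=(4.3330,-4.4216) cross=-45.075
θ=240°:   branch + wants cross > 0 → take C=(3.7460,3.3733) (cross=45.075)
θ=240°: ex = (C−B)/|BC| = (0.7077,0.7066); ey = (-0.7066,0.7077)
θ=240°: P = B + 0.64·ex + 1.73·ey = (-1.2694,0.8104)

θ=92°: -0.64 2.74
θ=133°: -1.17 2.51
θ=203°: -1.51 1.36
θ=240°: -1.27 0.81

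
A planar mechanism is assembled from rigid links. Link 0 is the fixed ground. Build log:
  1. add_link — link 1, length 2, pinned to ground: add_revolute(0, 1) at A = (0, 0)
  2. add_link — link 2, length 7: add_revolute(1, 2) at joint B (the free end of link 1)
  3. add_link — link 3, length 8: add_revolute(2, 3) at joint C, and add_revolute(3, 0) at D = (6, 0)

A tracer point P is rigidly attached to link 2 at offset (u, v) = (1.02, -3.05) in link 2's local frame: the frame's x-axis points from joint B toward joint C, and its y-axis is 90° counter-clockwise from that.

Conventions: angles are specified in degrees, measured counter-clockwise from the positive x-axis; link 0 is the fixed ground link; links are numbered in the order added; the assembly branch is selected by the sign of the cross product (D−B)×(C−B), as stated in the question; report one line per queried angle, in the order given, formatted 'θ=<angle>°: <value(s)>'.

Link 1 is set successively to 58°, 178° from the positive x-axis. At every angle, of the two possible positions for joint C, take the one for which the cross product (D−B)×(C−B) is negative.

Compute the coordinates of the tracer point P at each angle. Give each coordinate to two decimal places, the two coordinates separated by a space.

A=(0,0), D=(6.00,0)
θ=58°: B = A + 2.00·(cos58°, sin58°) = (1.0598, 1.6961)
θ=58°: |BD| = 5.2232
θ=58°: circle(B,7.00) ∩ circle(D,8.00): a=1.1757, h=6.9006
θ=58°:   candidates: C₊=(4.4126,7.8409) cross=36.043; C₋=(-0.0689,-5.2123) cross=-36.043
θ=58°:   branch - wants cross < 0 → take C=(-0.0689,-5.2123) (cross=-36.043)
θ=58°: ex = (C−B)/|BC| = (-0.1613,-0.9869); ey = (0.9869,-0.1613)
θ=58°: P = B + 1.02·ex + -3.05·ey = (-2.1147,1.1813)
θ=178°: B = A + 2.00·(cos178°, sin178°) = (-1.9988, 0.0698)
θ=178°: |BD| = 7.9991
θ=178°: circle(B,7.00) ∩ circle(D,8.00): a=3.0619, h=6.2948
θ=178°:   candidates: C₊=(1.1180,6.3376) cross=50.353; C₋=(1.0081,-6.2515) cross=-50.353
θ=178°:   branch - wants cross < 0 → take C=(1.0081,-6.2515) (cross=-50.353)
θ=178°: ex = (C−B)/|BC| = (0.4296,-0.9030); ey = (0.9030,0.4296)
θ=178°: P = B + 1.02·ex + -3.05·ey = (-4.3149,-2.1614)

θ=58°: -2.11 1.18
θ=178°: -4.31 -2.16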